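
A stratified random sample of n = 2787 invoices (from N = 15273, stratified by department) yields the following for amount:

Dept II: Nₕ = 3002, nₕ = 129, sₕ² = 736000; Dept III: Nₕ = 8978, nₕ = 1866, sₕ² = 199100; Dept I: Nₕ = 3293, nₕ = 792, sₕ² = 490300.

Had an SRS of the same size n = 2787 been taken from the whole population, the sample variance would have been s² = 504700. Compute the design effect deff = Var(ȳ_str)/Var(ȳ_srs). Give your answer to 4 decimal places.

1.7698

Var(ȳ_str) = Σ Wₕ²(1−fₕ)sₕ²/nₕ with Wₕ = Nₕ/15273:
  Dept II: (3002/15273)²·(1−129/3002)·736000/129 = 210.953
  Dept III: (8978/15273)²·(1−1866/8978)·199100/1866 = 29.206685
  Dept I: (3293/15273)²·(1−792/3293)·490300/792 = 21.857145
  → Var(ȳ_str) = 262.01683.
Var(ȳ_srs) = (1 − 2787/15273)·504700/2787 = 148.04554.
deff = 262.01683 / 148.04554 = 1.7698.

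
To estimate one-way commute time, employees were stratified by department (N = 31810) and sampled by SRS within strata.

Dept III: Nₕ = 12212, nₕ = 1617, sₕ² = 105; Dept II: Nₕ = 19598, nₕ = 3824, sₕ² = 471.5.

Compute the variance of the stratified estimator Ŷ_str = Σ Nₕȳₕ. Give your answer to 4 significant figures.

4.652 × 10^7

Var(Ŷ_str) = Σₕ Nₕ²(1 − fₕ)sₕ²/nₕ.
Dept III: 12212²·(1 − 1617/12212)·105/1617 = 8.4016974 × 10^6.
Dept II: 19598²·(1 − 3824/19598)·471.5/3824 = 3.8116885 × 10^7.
Sum = 4.6518582 × 10^7.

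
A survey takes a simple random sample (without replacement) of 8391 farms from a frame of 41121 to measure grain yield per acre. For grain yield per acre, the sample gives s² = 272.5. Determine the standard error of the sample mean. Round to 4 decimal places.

0.1608

Under SRS without replacement, Var(ȳ) = (1 − f)·s²/n with f = n/N = 8391/41121 = 0.20405632.
Var(ȳ) = (1 − 0.20405632)·272.5/8391 = 0.79594368·0.032475271 = 0.025848487.
SE(ȳ) = √(0.025848487) = 0.1608.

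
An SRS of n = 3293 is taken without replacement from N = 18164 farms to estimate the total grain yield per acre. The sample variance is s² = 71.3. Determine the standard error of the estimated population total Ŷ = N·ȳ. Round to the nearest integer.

2418

Var(Ŷ) = N²·Var(ȳ) = N²·(1 − n/N)·s²/n.
f = 3293/18164 = 0.18129267; Var(ȳ) = 0.81870733·71.3/3293 = 0.017726642.
Var(Ŷ) = 18164² · 0.017726642 = 5.8485669 × 10^6.
SE(Ŷ) = √(5.8485669 × 10^6) = 2418.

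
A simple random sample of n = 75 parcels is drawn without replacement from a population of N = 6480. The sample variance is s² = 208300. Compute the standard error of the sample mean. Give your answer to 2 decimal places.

Under SRS without replacement, Var(ȳ) = (1 − f)·s²/n with f = n/N = 75/6480 = 0.01157407.
Var(ȳ) = (1 − 0.01157407)·208300/75 = 0.98842593·2777.3333 = 2745.1883.
SE(ȳ) = √(2745.1883) = 52.39.

52.39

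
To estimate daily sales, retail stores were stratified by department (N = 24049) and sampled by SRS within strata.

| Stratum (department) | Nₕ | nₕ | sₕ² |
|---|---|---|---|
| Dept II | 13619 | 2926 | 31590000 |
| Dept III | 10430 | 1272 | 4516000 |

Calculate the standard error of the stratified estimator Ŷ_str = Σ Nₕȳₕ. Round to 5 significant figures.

Var(Ŷ_str) = Σₕ Nₕ²(1 − fₕ)sₕ²/nₕ.
Dept II: 13619²·(1 − 2926/13619)·31590000/2926 = 1.5722445 × 10^12.
Dept III: 10430²·(1 − 1272/10430)·4516000/1272 = 3.3911872 × 10^11.
Sum = 1.9113632 × 10^12.
SE = √(1.9113632 × 10^12) = 1.3825 × 10^6.

1.3825 × 10^6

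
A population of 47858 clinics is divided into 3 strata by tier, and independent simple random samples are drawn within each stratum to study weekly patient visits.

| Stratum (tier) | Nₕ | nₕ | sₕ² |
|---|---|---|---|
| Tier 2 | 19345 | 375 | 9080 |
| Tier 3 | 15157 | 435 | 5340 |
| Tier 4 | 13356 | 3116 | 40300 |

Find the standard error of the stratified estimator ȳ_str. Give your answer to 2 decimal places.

Var(ȳ_str) = Σₕ Wₕ²(1 − fₕ)sₕ²/nₕ with Wₕ = Nₕ/N, N = 47858.
Tier 2: Wₕ = 0.40421664; term = 0.40421664²·(1 − 0.01938485)·9080/375 = 3.8795518.
Tier 3: Wₕ = 0.31670776; term = 0.31670776²·(1 − 0.02869961)·5340/435 = 1.1959774.
Tier 4: Wₕ = 0.27907560; term = 0.27907560²·(1 − 0.23330338)·40300/3116 = 0.77228015.
Sum = 5.8478094.
SE = √(5.8478094) = 2.42.

2.42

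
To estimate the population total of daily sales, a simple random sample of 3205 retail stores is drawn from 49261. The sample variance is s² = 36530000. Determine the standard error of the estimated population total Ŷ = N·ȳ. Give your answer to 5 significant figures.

5.0852 × 10^6

Var(Ŷ) = N²·Var(ȳ) = N²·(1 − n/N)·s²/n.
f = 3205/49261 = 0.06506161; Var(ȳ) = 0.93493839·36530000/3205 = 10656.256.
Var(Ŷ) = 49261² · 10656.256 = 2.5858962 × 10^13.
SE(Ŷ) = √(2.5858962 × 10^13) = 5.0852 × 10^6.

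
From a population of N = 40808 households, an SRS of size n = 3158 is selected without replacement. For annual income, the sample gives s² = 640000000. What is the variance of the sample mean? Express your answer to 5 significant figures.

186980

Under SRS without replacement, Var(ȳ) = (1 − f)·s²/n with f = n/N = 3158/40808 = 0.07738679.
Var(ȳ) = (1 − 0.07738679)·640000000/3158 = 0.92261321·202659.91 = 186976.71.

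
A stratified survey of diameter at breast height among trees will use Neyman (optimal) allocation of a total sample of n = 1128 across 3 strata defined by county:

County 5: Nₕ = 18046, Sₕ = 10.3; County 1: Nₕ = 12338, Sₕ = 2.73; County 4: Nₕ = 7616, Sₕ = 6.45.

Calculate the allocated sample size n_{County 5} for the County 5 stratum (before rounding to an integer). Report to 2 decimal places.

Neyman allocation: nₕ = n·NₕSₕ / Σⱼ NⱼSⱼ.
Σ NⱼSⱼ = 18046·10.3 + 12338·2.73 + 7616·6.45 = 268679.74.
n_{County 5} = 1128·18046·10.3 / 268679.74 = 780.36.

780.36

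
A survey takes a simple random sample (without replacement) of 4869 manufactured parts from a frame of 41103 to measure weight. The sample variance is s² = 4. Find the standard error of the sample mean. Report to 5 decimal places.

0.02691

Under SRS without replacement, Var(ȳ) = (1 − f)·s²/n with f = n/N = 4869/41103 = 0.11845851.
Var(ȳ) = (1 − 0.11845851)·4/4869 = 0.88154149·8.2152393 × 10^-4 = 7.2420743 × 10^-4.
SE(ȳ) = √(7.2420743 × 10^-4) = 0.02691.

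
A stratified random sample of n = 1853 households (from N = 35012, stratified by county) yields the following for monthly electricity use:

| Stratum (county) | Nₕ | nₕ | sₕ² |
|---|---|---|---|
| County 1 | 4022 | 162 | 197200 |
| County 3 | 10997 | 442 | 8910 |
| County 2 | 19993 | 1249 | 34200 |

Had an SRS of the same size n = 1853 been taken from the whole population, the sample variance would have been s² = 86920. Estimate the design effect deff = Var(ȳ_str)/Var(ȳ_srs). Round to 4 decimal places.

Var(ȳ_str) = Σ Wₕ²(1−fₕ)sₕ²/nₕ with Wₕ = Nₕ/35012:
  County 1: (4022/35012)²·(1−162/4022)·197200/162 = 15.416558
  County 3: (10997/35012)²·(1−442/10997)·8910/442 = 1.908772
  County 2: (19993/35012)²·(1−1249/19993)·34200/1249 = 8.3708598
  → Var(ȳ_str) = 25.69619.
Var(ȳ_srs) = (1 − 1853/35012)·86920/1853 = 44.42514.
deff = 25.69619 / 44.42514 = 0.5784.

0.5784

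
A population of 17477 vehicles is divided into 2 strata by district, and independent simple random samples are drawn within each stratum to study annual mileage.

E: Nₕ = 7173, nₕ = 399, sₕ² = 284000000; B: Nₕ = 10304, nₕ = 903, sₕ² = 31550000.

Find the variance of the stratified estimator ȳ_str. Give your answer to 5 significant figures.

Var(ȳ_str) = Σₕ Wₕ²(1 − fₕ)sₕ²/nₕ with Wₕ = Nₕ/N, N = 17477.
E: Wₕ = 0.41042513; term = 0.41042513²·(1 − 0.05562526)·284000000/399 = 113229.01.
B: Wₕ = 0.58957487; term = 0.58957487²·(1 − 0.08763587)·31550000/903 = 11080.459.
Sum = 124309.47.

124310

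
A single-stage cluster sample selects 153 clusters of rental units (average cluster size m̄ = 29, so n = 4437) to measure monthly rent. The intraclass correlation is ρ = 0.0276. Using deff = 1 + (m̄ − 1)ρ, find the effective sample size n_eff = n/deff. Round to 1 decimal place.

deff = 1 + (29 − 1)·0.0276 = 1 + 0.7728 = 1.7728.
n_eff = 4437 / 1.7728 = 2502.8.

2502.8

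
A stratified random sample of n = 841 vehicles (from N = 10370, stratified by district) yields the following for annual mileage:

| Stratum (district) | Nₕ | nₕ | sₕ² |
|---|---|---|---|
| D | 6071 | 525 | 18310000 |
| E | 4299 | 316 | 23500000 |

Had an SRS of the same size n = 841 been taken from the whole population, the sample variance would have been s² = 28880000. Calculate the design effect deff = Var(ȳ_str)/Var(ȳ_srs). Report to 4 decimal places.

0.7213

Var(ȳ_str) = Σ Wₕ²(1−fₕ)sₕ²/nₕ with Wₕ = Nₕ/10370:
  D: (6071/10370)²·(1−525/6071)·18310000/525 = 10919.723
  E: (4299/10370)²·(1−316/4299)·23500000/316 = 11841.345
  → Var(ȳ_str) = 22761.068.
Var(ȳ_srs) = (1 − 841/10370)·28880000/841 = 31555.115.
deff = 22761.068 / 31555.115 = 0.7213.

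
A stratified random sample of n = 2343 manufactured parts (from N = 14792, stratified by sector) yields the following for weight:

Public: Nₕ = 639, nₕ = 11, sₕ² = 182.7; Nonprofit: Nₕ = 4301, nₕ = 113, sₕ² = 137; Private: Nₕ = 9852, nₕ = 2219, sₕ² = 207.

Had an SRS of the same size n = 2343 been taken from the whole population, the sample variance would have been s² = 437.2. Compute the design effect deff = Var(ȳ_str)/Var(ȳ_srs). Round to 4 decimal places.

1.0337

Var(ȳ_str) = Σ Wₕ²(1−fₕ)sₕ²/nₕ with Wₕ = Nₕ/14792:
  Public: (639/14792)²·(1−11/639)·182.7/11 = 0.03046159
  Nonprofit: (4301/14792)²·(1−113/4301)·137/113 = 0.099807791
  Private: (9852/14792)²·(1−2219/9852)·207/2219 = 0.032061136
  → Var(ȳ_str) = 0.16233052.
Var(ȳ_srs) = (1 − 2343/14792)·437.2/2343 = 0.15704186.
deff = 0.16233052 / 0.15704186 = 1.0337.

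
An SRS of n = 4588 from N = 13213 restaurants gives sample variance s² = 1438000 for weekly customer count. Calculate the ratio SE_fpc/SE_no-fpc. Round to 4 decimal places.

f = n/N = 4588/13213 = 0.34723378.
SE_no-fpc = √(s²/n) = 17.703851; SE_fpc = √((1−f)s²/n) = 14.30364.
Ratio = √(1−f) = 0.80793949.

0.8079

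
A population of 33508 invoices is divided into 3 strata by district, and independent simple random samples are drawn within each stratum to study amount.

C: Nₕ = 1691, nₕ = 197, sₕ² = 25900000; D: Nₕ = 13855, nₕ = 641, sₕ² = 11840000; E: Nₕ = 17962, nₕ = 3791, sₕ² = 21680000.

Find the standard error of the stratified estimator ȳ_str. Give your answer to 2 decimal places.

Var(ȳ_str) = Σₕ Wₕ²(1 − fₕ)sₕ²/nₕ with Wₕ = Nₕ/N, N = 33508.
C: Wₕ = 0.05046556; term = 0.05046556²·(1 − 0.11649911)·25900000/197 = 295.82218.
D: Wₕ = 0.41348335; term = 0.41348335²·(1 − 0.04626489)·11840000/641 = 3011.8788.
E: Wₕ = 0.53605109; term = 0.53605109²·(1 − 0.21105668)·21680000/3791 = 1296.4736.
Sum = 4604.1746.
SE = √(4604.1746) = 67.85.

67.85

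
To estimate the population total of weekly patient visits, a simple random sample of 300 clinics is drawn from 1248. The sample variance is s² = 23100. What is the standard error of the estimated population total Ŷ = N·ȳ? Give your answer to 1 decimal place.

9544.6

Var(Ŷ) = N²·Var(ȳ) = N²·(1 − n/N)·s²/n.
f = 300/1248 = 0.24038462; Var(ȳ) = 0.75961538·23100/300 = 58.490385.
Var(Ŷ) = 1248² · 58.490385 = 9.1099009 × 10^7.
SE(Ŷ) = √(9.1099009 × 10^7) = 9544.6.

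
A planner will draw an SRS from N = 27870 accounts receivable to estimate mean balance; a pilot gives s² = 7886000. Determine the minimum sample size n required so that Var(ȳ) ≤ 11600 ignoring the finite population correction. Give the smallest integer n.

680

Without fpc, n₀ = s²/D = 7886000/11600 = 679.8276.
Rounding up, n = 680.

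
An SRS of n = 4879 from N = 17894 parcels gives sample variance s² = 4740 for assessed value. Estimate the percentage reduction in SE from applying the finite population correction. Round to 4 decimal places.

f = n/N = 4879/17894 = 0.27266123.
SE_no-fpc = √(s²/n) = 0.98565235; SE_fpc = √((1−f)s²/n) = 0.84060531.
Ratio = √(1−f) = 0.85284159. Reduction = 100·(1 − 0.85284159) = 14.7158%.

14.7158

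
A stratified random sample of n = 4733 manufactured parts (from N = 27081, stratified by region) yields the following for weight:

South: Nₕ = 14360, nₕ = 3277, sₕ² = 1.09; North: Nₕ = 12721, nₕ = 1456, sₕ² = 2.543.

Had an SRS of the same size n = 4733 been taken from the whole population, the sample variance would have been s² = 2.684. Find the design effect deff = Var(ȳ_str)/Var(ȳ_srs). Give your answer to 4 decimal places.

0.8835

Var(ȳ_str) = Σ Wₕ²(1−fₕ)sₕ²/nₕ with Wₕ = Nₕ/27081:
  South: (14360/27081)²·(1−3277/14360)·1.09/3277 = 7.2182586 × 10^-5
  North: (12721/27081)²·(1−1456/12721)·2.543/1456 = 3.412778 × 10^-4
  → Var(ȳ_str) = 4.1346039 × 10^-4.
Var(ȳ_srs) = (1 − 4733/27081)·2.684/4733 = 4.6797211 × 10^-4.
deff = (4.1346039 × 10^-4) / (4.6797211 × 10^-4) = 0.8835.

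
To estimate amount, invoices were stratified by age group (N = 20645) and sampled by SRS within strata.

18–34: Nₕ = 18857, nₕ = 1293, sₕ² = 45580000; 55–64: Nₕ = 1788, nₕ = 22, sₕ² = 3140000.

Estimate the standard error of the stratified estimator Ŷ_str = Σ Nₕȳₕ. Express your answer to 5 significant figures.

3.4823 × 10^6

Var(Ŷ_str) = Σₕ Nₕ²(1 − fₕ)sₕ²/nₕ.
18–34: 18857²·(1 − 1293/18857)·45580000/1293 = 1.1675402 × 10^13.
55–64: 1788²·(1 − 22/1788)·3140000/22 = 4.5067678 × 10^11.
Sum = 1.2126079 × 10^13.
SE = √(1.2126079 × 10^13) = 3.4823 × 10^6.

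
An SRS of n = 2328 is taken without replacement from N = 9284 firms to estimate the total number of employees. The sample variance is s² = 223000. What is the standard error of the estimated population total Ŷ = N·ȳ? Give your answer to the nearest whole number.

78652

Var(Ŷ) = N²·Var(ȳ) = N²·(1 − n/N)·s²/n.
f = 2328/9284 = 0.25075399; Var(ȳ) = 0.74924601·223000/2328 = 71.770559.
Var(Ŷ) = 9284² · 71.770559 = 6.1860951 × 10^9.
SE(Ŷ) = √(6.1860951 × 10^9) = 78652.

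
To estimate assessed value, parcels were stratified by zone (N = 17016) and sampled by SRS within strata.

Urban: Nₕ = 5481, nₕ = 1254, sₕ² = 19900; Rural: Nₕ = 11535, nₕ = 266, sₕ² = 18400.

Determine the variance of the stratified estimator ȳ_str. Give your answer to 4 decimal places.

32.3243

Var(ȳ_str) = Σₕ Wₕ²(1 − fₕ)sₕ²/nₕ with Wₕ = Nₕ/N, N = 17016.
Urban: Wₕ = 0.32210860; term = 0.32210860²·(1 − 0.22879037)·19900/1254 = 1.2697921.
Rural: Wₕ = 0.67789140; term = 0.67789140²·(1 − 0.02306025)·18400/266 = 31.054476.
Sum = 32.324268.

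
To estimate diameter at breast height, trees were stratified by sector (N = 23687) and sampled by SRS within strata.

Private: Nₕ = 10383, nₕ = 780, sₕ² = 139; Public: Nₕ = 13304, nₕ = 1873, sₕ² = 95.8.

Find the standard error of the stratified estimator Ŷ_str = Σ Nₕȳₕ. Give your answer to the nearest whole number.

Var(Ŷ_str) = Σₕ Nₕ²(1 − fₕ)sₕ²/nₕ.
Private: 10383²·(1 − 780/10383)·139/780 = 1.7768468 × 10^7.
Public: 13304²·(1 − 1873/13304)·95.8/1873 = 7.7784702 × 10^6.
Sum = 2.5546938 × 10^7.
SE = √(2.5546938 × 10^7) = 5054.

5054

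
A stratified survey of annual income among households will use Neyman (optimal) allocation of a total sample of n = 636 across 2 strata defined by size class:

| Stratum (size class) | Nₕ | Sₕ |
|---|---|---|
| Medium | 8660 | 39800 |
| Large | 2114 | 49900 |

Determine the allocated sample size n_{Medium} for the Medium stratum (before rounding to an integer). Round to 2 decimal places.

486.96

Neyman allocation: nₕ = n·NₕSₕ / Σⱼ NⱼSⱼ.
Σ NⱼSⱼ = 8660·39800 + 2114·49900 = 4.501566 × 10^8.
n_{Medium} = 636·8660·39800 / (4.501566 × 10^8) = 486.96.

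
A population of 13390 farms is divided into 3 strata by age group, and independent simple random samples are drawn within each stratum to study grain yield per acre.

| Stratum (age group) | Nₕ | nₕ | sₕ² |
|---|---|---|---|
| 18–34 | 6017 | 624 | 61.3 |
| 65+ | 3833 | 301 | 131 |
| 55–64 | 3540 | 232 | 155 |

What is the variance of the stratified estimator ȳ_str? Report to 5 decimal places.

0.09428

Var(ȳ_str) = Σₕ Wₕ²(1 − fₕ)sₕ²/nₕ with Wₕ = Nₕ/N, N = 13390.
18–34: Wₕ = 0.44936520; term = 0.44936520²·(1 − 0.10370617)·61.3/624 = 0.01777973.
65+: Wₕ = 0.28625840; term = 0.28625840²·(1 − 0.07852857)·131/301 = 0.032862694.
55–64: Wₕ = 0.26437640; term = 0.26437640²·(1 − 0.06553672)·155/232 = 0.043636642.
Sum = 0.094279066.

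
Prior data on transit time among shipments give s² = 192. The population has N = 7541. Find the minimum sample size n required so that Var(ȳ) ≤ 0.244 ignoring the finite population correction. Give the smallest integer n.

787

Without fpc, n₀ = s²/D = 192/0.244 = 786.8852.
Rounding up, n = 787.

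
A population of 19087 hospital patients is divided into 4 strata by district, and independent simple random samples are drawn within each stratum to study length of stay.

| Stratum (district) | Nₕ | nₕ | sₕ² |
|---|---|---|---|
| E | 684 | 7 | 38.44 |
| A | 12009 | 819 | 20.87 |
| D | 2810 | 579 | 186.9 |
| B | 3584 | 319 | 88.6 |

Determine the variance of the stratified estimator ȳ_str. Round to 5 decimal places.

0.03086

Var(ȳ_str) = Σₕ Wₕ²(1 − fₕ)sₕ²/nₕ with Wₕ = Nₕ/N, N = 19087.
E: Wₕ = 0.03583591; term = 0.03583591²·(1 − 0.01023392)·38.44/7 = 0.0069799894.
A: Wₕ = 0.62917169; term = 0.62917169²·(1 − 0.06819885)·20.87/819 = 0.0093994.
D: Wₕ = 0.14722062; term = 0.14722062²·(1 − 0.20604982)·186.9/579 = 0.0055547086.
B: Wₕ = 0.18777178; term = 0.18777178²·(1 − 0.08900670)·88.6/319 = 0.0089211097.
Sum = 0.030855208.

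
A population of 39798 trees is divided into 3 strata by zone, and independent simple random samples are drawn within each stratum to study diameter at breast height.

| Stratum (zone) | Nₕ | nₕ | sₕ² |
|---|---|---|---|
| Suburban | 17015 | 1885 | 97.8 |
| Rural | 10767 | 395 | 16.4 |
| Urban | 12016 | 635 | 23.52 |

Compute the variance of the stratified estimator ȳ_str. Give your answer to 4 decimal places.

Var(ȳ_str) = Σₕ Wₕ²(1 − fₕ)sₕ²/nₕ with Wₕ = Nₕ/N, N = 39798.
Suburban: Wₕ = 0.42753405; term = 0.42753405²·(1 − 0.11078460)·97.8/1885 = 0.0084328793.
Rural: Wₕ = 0.27054123; term = 0.27054123²·(1 − 0.03668617)·16.4/395 = 0.002927396.
Urban: Wₕ = 0.30192472; term = 0.30192472²·(1 − 0.05284621)·23.52/635 = 0.0031980219.
Sum = 0.014558297.

0.0146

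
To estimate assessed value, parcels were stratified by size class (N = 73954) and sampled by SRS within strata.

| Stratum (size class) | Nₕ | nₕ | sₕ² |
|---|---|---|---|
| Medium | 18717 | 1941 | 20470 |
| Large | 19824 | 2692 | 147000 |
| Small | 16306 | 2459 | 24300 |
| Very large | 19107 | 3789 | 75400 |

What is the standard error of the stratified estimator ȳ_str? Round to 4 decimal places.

Var(ȳ_str) = Σₕ Wₕ²(1 − fₕ)sₕ²/nₕ with Wₕ = Nₕ/N, N = 73954.
Medium: Wₕ = 0.25308976; term = 0.25308976²·(1 − 0.10370252)·20470/1941 = 0.60547139.
Large: Wₕ = 0.26805852; term = 0.26805852²·(1 − 0.13579500)·147000/2692 = 3.3909259.
Small: Wₕ = 0.22048841; term = 0.22048841²·(1 − 0.15080339)·24300/2459 = 0.40796935.
Very large: Wₕ = 0.25836331; term = 0.25836331²·(1 − 0.19830429)·75400/3789 = 1.0649224.
Sum = 5.469289.
SE = √(5.469289) = 2.3387.

2.3387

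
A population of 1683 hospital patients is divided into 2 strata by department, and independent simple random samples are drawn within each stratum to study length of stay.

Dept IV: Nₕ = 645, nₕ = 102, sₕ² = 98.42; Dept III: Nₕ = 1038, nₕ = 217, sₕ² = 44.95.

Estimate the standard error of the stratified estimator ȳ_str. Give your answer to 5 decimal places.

0.42618

Var(ȳ_str) = Σₕ Wₕ²(1 − fₕ)sₕ²/nₕ with Wₕ = Nₕ/N, N = 1683.
Dept IV: Wₕ = 0.38324421; term = 0.38324421²·(1 − 0.15813953)·98.42/102 = 0.11930936.
Dept III: Wₕ = 0.61675579; term = 0.61675579²·(1 − 0.20905588)·44.95/217 = 0.062322123.
Sum = 0.18163148.
SE = √(0.18163148) = 0.42618.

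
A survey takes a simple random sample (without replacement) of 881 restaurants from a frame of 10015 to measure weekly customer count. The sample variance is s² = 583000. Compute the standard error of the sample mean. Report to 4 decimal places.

24.5670

Under SRS without replacement, Var(ȳ) = (1 − f)·s²/n with f = n/N = 881/10015 = 0.08796805.
Var(ȳ) = (1 − 0.08796805)·583000/881 = 0.91203195·661.74801 = 603.53533.
SE(ȳ) = √(603.53533) = 24.5670.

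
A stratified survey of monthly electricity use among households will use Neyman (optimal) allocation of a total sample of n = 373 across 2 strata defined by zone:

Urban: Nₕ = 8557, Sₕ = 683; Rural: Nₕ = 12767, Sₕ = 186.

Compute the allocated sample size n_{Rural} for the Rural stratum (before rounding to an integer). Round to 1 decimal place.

107.8

Neyman allocation: nₕ = n·NₕSₕ / Σⱼ NⱼSⱼ.
Σ NⱼSⱼ = 8557·683 + 12767·186 = 8.219093 × 10^6.
n_{Rural} = 373·12767·186 / (8.219093 × 10^6) = 107.8.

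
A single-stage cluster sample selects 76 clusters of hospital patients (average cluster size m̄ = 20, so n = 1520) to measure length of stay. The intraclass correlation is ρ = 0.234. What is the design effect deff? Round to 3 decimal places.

deff = 1 + (20 − 1)·0.234 = 1 + 4.446 = 5.446.

5.446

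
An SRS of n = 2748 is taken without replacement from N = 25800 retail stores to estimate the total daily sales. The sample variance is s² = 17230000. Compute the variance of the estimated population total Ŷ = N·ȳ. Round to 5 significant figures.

Var(Ŷ) = N²·Var(ȳ) = N²·(1 − n/N)·s²/n.
f = 2748/25800 = 0.10651163; Var(ȳ) = 0.89348837·17230000/2748 = 5602.1851.
Var(Ŷ) = 25800² · 5602.1851 = 3.7290385 × 10^12.

3.7290 × 10^12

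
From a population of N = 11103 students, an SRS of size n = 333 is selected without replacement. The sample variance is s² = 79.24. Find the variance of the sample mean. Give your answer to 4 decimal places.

Under SRS without replacement, Var(ȳ) = (1 − f)·s²/n with f = n/N = 333/11103 = 0.02999189.
Var(ȳ) = (1 − 0.02999189)·79.24/333 = 0.97000811·0.23795796 = 0.23082115.

0.2308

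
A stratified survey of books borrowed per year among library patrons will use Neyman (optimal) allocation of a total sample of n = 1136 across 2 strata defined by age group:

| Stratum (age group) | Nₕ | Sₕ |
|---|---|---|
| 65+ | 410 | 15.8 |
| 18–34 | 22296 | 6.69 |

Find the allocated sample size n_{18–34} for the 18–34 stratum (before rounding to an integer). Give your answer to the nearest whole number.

Neyman allocation: nₕ = n·NₕSₕ / Σⱼ NⱼSⱼ.
Σ NⱼSⱼ = 410·15.8 + 22296·6.69 = 155638.24.
n_{18–34} = 1136·22296·6.69 / 155638.24 = 1089.

1089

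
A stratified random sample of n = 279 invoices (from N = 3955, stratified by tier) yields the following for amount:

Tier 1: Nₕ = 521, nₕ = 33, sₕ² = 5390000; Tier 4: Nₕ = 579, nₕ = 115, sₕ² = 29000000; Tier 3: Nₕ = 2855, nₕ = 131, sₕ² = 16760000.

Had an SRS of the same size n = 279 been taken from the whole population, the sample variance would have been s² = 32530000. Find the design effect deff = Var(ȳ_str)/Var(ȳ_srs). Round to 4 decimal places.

Var(ȳ_str) = Σ Wₕ²(1−fₕ)sₕ²/nₕ with Wₕ = Nₕ/3955:
  Tier 1: (521/3955)²·(1−33/521)·5390000/33 = 2654.8464
  Tier 4: (579/3955)²·(1−115/579)·29000000/115 = 4331.155
  Tier 3: (2855/3955)²·(1−131/2855)·16760000/131 = 63609.643
  → Var(ȳ_str) = 70595.644.
Var(ȳ_srs) = (1 − 279/3955)·32530000/279 = 108369.95.
deff = 70595.644 / 108369.95 = 0.6514.

0.6514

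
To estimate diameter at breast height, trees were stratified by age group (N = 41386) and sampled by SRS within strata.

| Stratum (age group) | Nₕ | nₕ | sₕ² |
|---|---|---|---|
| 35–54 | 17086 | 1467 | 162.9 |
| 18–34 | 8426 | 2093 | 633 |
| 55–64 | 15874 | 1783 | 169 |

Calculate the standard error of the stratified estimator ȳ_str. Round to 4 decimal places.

0.1977

Var(ȳ_str) = Σₕ Wₕ²(1 − fₕ)sₕ²/nₕ with Wₕ = Nₕ/N, N = 41386.
35–54: Wₕ = 0.41284492; term = 0.41284492²·(1 − 0.08585977)·162.9/1467 = 0.017301258.
18–34: Wₕ = 0.20359542; term = 0.20359542²·(1 − 0.24839782)·633/2093 = 0.0094223345.
55–64: Wₕ = 0.38355966; term = 0.38355966²·(1 − 0.11232204)·169/1783 = 0.012378176.
Sum = 0.039101769.
SE = √(0.039101769) = 0.1977.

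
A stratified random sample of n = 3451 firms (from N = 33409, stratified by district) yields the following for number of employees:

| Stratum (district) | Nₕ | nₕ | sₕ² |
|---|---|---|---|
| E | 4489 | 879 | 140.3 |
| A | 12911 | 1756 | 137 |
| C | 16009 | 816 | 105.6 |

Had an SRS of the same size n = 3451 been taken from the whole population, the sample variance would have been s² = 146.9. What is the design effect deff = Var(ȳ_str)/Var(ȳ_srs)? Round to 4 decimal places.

Var(ȳ_str) = Σ Wₕ²(1−fₕ)sₕ²/nₕ with Wₕ = Nₕ/33409:
  E: (4489/33409)²·(1−879/4489)·140.3/879 = 0.0023173874
  A: (12911/33409)²·(1−1756/12911)·137/1756 = 0.010066965
  C: (16009/33409)²·(1−816/16009)·105.6/816 = 0.028200353
  → Var(ȳ_str) = 0.040584705.
Var(ȳ_srs) = (1 − 3451/33409)·146.9/3451 = 0.038170353.
deff = 0.040584705 / 0.038170353 = 1.0633.

1.0633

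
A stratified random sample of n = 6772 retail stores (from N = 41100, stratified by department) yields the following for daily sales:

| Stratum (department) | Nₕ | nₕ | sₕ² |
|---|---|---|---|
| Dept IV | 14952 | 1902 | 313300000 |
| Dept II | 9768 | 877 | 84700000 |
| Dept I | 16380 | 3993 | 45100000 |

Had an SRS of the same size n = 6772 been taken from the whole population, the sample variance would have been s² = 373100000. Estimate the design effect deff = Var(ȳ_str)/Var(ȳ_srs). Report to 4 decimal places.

Var(ȳ_str) = Σ Wₕ²(1−fₕ)sₕ²/nₕ with Wₕ = Nₕ/41100:
  Dept IV: (14952/41100)²·(1−1902/14952)·313300000/1902 = 19027.251
  Dept II: (9768/41100)²·(1−877/9768)·84700000/877 = 4965.4251
  Dept I: (16380/41100)²·(1−3993/16380)·45100000/3993 = 1356.6681
  → Var(ȳ_str) = 25349.344.
Var(ȳ_srs) = (1 − 6772/41100)·373100000/6772 = 46016.648.
deff = 25349.344 / 46016.648 = 0.5509.

0.5509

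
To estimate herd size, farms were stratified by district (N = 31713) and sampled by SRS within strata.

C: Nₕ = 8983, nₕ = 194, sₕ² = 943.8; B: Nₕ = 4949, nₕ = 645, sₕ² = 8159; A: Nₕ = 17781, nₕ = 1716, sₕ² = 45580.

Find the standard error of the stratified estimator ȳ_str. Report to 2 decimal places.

Var(ȳ_str) = Σₕ Wₕ²(1 − fₕ)sₕ²/nₕ with Wₕ = Nₕ/N, N = 31713.
C: Wₕ = 0.28325923; term = 0.28325923²·(1 − 0.02159635)·943.8/194 = 0.38191301.
B: Wₕ = 0.15605588; term = 0.15605588²·(1 − 0.13032936)·8159/645 = 0.26791207.
A: Wₕ = 0.56068489; term = 0.56068489²·(1 − 0.09650751)·45580/1716 = 7.544306.
Sum = 8.1941311.
SE = √(8.1941311) = 2.86.

2.86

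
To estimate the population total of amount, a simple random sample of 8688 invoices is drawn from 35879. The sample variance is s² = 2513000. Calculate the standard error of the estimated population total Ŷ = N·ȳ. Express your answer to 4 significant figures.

531200

Var(Ŷ) = N²·Var(ȳ) = N²·(1 − n/N)·s²/n.
f = 8688/35879 = 0.24214722; Var(ȳ) = 0.75785278·2513000/8688 = 219.20857.
Var(Ŷ) = 35879² · 219.20857 = 2.8218777 × 10^11.
SE(Ŷ) = √(2.8218777 × 10^11) = 531200.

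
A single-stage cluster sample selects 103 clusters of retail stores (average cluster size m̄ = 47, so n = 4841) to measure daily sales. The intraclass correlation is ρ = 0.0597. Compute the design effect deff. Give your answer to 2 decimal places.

deff = 1 + (47 − 1)·0.0597 = 1 + 2.7462 = 3.7462.

3.75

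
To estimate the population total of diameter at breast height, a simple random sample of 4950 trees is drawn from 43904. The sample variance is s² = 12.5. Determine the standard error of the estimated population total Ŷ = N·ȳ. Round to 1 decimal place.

2078.2

Var(Ŷ) = N²·Var(ȳ) = N²·(1 − n/N)·s²/n.
f = 4950/43904 = 0.11274599; Var(ȳ) = 0.88725401·12.5/4950 = 0.0022405404.
Var(Ŷ) = 43904² · 0.0022405404 = 4.3187788 × 10^6.
SE(Ŷ) = √(4.3187788 × 10^6) = 2078.2.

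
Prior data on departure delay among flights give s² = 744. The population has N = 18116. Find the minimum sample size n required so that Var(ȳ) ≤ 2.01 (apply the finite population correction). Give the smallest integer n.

363

Without fpc, n₀ = s²/D = 744/2.01 = 370.1493.
With fpc, (1 − n/N)·s²/n ≤ D requires n ≥ n₀/(1 + n₀/N) = 370.1493/(1 + 370.1493/18116) = 362.7378.
Rounding up, n = 363.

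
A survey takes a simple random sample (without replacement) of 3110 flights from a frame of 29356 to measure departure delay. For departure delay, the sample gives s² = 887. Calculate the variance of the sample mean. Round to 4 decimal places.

0.2550

Under SRS without replacement, Var(ȳ) = (1 − f)·s²/n with f = n/N = 3110/29356 = 0.10594086.
Var(ȳ) = (1 − 0.10594086)·887/3110 = 0.89405914·0.285209 = 0.25499372.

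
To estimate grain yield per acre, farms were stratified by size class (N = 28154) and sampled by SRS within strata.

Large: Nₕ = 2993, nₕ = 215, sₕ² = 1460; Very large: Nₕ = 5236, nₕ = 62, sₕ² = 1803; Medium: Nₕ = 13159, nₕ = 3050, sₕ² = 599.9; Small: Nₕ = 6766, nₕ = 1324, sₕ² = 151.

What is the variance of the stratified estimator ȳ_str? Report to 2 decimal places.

Var(ȳ_str) = Σₕ Wₕ²(1 − fₕ)sₕ²/nₕ with Wₕ = Nₕ/N, N = 28154.
Large: Wₕ = 0.10630816; term = 0.10630816²·(1 − 0.07183428)·1460/215 = 0.071231672.
Very large: Wₕ = 0.18597713; term = 0.18597713²·(1 − 0.01184110)·1803/62 = 0.99391647.
Medium: Wₕ = 0.46739362; term = 0.46739362²·(1 − 0.23178053)·599.9/3050 = 0.033008812.
Small: Wₕ = 0.24032109; term = 0.24032109²·(1 − 0.19568430)·151/1324 = 0.0052978454.
Sum = 1.1034548.

1.10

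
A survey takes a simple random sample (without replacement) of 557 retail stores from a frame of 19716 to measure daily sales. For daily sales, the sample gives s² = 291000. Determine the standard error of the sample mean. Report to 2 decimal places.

Under SRS without replacement, Var(ȳ) = (1 − f)·s²/n with f = n/N = 557/19716 = 0.02825117.
Var(ȳ) = (1 − 0.02825117)·291000/557 = 0.97174883·522.44165 = 507.68207.
SE(ȳ) = √(507.68207) = 22.53.

22.53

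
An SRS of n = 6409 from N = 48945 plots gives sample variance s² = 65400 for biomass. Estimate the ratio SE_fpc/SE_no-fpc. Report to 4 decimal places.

0.9322

f = n/N = 6409/48945 = 0.13094290.
SE_no-fpc = √(s²/n) = 3.1944327; SE_fpc = √((1−f)s²/n) = 2.9779534.
Ratio = √(1−f) = 0.93223232.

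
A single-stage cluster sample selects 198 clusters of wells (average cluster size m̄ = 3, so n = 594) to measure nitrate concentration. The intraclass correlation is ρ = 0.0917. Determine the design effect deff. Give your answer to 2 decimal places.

1.18

deff = 1 + (3 − 1)·0.0917 = 1 + 0.1834 = 1.1834.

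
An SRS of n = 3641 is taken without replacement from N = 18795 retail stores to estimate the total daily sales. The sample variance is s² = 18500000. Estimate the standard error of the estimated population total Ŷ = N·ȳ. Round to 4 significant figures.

1.203 × 10^6

Var(Ŷ) = N²·Var(ȳ) = N²·(1 − n/N)·s²/n.
f = 3641/18795 = 0.19372173; Var(ȳ) = 0.80627827·18500000/3641 = 4096.7174.
Var(Ŷ) = 18795² · 4096.7174 = 1.4471737 × 10^12.
SE(Ŷ) = √(1.4471737 × 10^12) = 1.203 × 10^6.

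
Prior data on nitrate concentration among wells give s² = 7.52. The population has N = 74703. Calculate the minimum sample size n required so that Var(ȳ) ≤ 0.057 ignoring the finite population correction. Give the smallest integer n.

Without fpc, n₀ = s²/D = 7.52/0.057 = 131.9298.
Rounding up, n = 132.

132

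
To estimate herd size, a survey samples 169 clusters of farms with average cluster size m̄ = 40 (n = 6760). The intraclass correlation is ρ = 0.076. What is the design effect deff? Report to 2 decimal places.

3.96

deff = 1 + (40 − 1)·0.076 = 1 + 2.964 = 3.964.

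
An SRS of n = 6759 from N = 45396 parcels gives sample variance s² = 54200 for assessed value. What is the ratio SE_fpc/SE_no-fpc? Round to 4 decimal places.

f = n/N = 6759/45396 = 0.14888977.
SE_no-fpc = √(s²/n) = 2.8317729; SE_fpc = √((1−f)s²/n) = 2.6124701.
Ratio = √(1−f) = 0.92255636.

0.9226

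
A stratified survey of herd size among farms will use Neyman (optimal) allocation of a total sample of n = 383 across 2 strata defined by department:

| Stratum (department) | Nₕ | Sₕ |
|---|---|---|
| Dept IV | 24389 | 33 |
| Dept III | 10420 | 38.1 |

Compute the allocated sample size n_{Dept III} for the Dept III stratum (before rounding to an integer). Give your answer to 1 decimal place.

Neyman allocation: nₕ = n·NₕSₕ / Σⱼ NⱼSⱼ.
Σ NⱼSⱼ = 24389·33 + 10420·38.1 = 1.201839 × 10^6.
n_{Dept III} = 383·10420·38.1 / (1.201839 × 10^6) = 126.5.

126.5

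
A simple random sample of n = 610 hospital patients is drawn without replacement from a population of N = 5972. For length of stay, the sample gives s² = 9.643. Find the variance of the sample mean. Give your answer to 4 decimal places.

0.0142

Under SRS without replacement, Var(ȳ) = (1 − f)·s²/n with f = n/N = 610/5972 = 0.10214334.
Var(ȳ) = (1 − 0.10214334)·9.643/610 = 0.89785666·0.015808197 = 0.014193495.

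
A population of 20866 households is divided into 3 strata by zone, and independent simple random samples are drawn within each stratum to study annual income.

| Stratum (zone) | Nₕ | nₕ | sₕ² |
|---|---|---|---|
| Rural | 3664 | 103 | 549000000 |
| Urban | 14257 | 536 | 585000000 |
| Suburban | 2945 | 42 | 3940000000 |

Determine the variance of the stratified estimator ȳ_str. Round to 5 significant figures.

2.4921 × 10^6

Var(ȳ_str) = Σₕ Wₕ²(1 − fₕ)sₕ²/nₕ with Wₕ = Nₕ/N, N = 20866.
Rural: Wₕ = 0.17559666; term = 0.17559666²·(1 − 0.02811135)·549000000/103 = 159729.14.
Urban: Wₕ = 0.68326464; term = 0.68326464²·(1 − 0.03759557)·585000000/536 = 490373.04.
Suburban: Wₕ = 0.14113869; term = 0.14113869²·(1 − 0.01426146)·3940000000/42 = 1.8420476 × 10^6.
Sum = 2.4921498 × 10^6.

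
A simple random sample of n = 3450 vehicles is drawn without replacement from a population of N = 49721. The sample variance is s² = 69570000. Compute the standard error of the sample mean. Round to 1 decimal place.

137.0

Under SRS without replacement, Var(ȳ) = (1 − f)·s²/n with f = n/N = 3450/49721 = 0.06938718.
Var(ȳ) = (1 − 0.06938718)·69570000/3450 = 0.93061282·20165.217 = 18766.01.
SE(ȳ) = √(18766.01) = 137.0.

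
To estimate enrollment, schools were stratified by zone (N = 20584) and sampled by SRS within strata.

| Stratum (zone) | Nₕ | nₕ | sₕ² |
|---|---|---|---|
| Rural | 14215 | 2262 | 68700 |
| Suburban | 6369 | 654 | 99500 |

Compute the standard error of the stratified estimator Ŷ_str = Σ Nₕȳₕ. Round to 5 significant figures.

Var(Ŷ_str) = Σₕ Nₕ²(1 − fₕ)sₕ²/nₕ.
Rural: 14215²·(1 − 2262/14215)·68700/2262 = 5.1604541 × 10^9.
Suburban: 6369²·(1 − 654/6369)·99500/654 = 5.5377432 × 10^9.
Sum = 1.0698197 × 10^10.
SE = √(1.0698197 × 10^10) = 103430.

103430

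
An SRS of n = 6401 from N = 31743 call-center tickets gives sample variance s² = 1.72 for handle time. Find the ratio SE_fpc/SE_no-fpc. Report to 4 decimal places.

f = n/N = 6401/31743 = 0.20165076.
SE_no-fpc = √(s²/n) = 0.016392316; SE_fpc = √((1−f)s²/n) = 0.014646598.
Ratio = √(1−f) = 0.89350391.

0.8935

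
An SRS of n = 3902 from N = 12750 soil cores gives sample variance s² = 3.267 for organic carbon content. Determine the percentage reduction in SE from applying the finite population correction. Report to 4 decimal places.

16.6957

f = n/N = 3902/12750 = 0.30603922.
SE_no-fpc = √(s²/n) = 0.028935496; SE_fpc = √((1−f)s²/n) = 0.024104515.
Ratio = √(1−f) = 0.83304309. Reduction = 100·(1 − 0.83304309) = 16.6957%.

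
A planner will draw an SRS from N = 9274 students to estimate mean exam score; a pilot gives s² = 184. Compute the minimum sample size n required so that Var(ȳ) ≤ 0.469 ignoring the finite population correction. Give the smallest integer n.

393

Without fpc, n₀ = s²/D = 184/0.469 = 392.3241.
Rounding up, n = 393.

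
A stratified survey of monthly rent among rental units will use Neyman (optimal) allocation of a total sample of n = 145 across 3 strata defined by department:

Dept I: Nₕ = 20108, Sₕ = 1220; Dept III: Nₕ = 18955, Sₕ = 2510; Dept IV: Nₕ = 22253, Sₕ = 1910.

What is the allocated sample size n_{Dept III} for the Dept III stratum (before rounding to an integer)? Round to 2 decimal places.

Neyman allocation: nₕ = n·NₕSₕ / Σⱼ NⱼSⱼ.
Σ NⱼSⱼ = 20108·1220 + 18955·2510 + 22253·1910 = 1.1461204 × 10^8.
n_{Dept III} = 145·18955·2510 / (1.1461204 × 10^8) = 60.19.

60.19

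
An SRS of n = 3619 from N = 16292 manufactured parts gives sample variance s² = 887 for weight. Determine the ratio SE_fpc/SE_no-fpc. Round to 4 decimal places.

0.8820

f = n/N = 3619/16292 = 0.22213356.
SE_no-fpc = √(s²/n) = 0.49507104; SE_fpc = √((1−f)s²/n) = 0.4366365.
Ratio = √(1−f) = 0.88196737.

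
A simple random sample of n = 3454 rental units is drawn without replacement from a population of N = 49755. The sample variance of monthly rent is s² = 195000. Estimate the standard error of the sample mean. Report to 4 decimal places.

Under SRS without replacement, Var(ȳ) = (1 − f)·s²/n with f = n/N = 3454/49755 = 0.06942016.
Var(ȳ) = (1 − 0.06942016)·195000/3454 = 0.93057984·56.456283 = 52.537078.
SE(ȳ) = √(52.537078) = 7.2482.

7.2482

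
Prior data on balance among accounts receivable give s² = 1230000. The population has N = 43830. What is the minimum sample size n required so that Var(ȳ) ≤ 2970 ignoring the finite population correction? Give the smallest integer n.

415

Without fpc, n₀ = s²/D = 1230000/2970 = 414.1414.
Rounding up, n = 415.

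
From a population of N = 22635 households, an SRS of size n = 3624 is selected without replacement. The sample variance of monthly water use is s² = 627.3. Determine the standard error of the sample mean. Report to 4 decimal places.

Under SRS without replacement, Var(ȳ) = (1 − f)·s²/n with f = n/N = 3624/22635 = 0.16010603.
Var(ȳ) = (1 − 0.16010603)·627.3/3624 = 0.83989397·0.17309603 = 0.14538231.
SE(ȳ) = √(0.14538231) = 0.3813.

0.3813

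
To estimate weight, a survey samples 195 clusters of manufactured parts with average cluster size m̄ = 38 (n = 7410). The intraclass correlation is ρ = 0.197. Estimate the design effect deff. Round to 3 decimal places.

8.289

deff = 1 + (38 − 1)·0.197 = 1 + 7.289 = 8.289.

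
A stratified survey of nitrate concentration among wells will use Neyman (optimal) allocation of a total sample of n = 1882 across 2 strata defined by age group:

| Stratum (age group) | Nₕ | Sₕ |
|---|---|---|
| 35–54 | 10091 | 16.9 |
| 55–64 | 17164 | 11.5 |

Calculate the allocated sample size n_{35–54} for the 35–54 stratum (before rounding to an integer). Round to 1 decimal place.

872.3

Neyman allocation: nₕ = n·NₕSₕ / Σⱼ NⱼSⱼ.
Σ NⱼSⱼ = 10091·16.9 + 17164·11.5 = 367923.9.
n_{35–54} = 1882·10091·16.9 / 367923.9 = 872.3.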